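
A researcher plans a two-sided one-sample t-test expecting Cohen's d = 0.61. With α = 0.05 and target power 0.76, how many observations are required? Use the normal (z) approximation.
n = 20

Sample size formula (one-sample t-test, normal approximation):
n = ((z_{α/2} + z_β) / d)²

z_{α/2} = 1.960 (for α = 0.05, two-sided)
z_β = 0.706 (for power = 0.76)
d = 0.61

n = ((1.960 + 0.706) / 0.61)²
n = (4.370)²
n ≈ 19.10
Round up to the next whole number: n = 20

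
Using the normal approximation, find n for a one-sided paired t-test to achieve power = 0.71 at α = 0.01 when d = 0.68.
n = 18 pairs

Sample size formula (paired t-test, normal approximation):
n = ((z_α + z_β) / d)²

z_α = 2.326 (for α = 0.01, one-sided)
z_β = 0.553 (for power = 0.71)
d = 0.68

n = ((2.326 + 0.553) / 0.68)²
n = (4.234)²
n ≈ 17.93
Round up to the next whole number: n = 18 pairs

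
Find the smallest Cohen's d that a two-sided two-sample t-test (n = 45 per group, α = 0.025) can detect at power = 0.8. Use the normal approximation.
d ≈ 0.65

Minimum detectable effect (two-sample t-test, normal approximation):
d = (z_{α/2} + z_β) / √(n/2)
d = (2.241 + 0.842) / √(45/2)
d = 3.083 / 4.743
d ≈ 0.65

By Cohen's convention (0.2 small / 0.5 medium / 0.8 large): medium effect.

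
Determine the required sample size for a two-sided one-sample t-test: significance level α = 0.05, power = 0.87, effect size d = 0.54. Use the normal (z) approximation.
n = 33

Sample size formula (one-sample t-test, normal approximation):
n = ((z_{α/2} + z_β) / d)²

z_{α/2} = 1.960 (for α = 0.05, two-sided)
z_β = 1.126 (for power = 0.87)
d = 0.54

n = ((1.960 + 1.126) / 0.54)²
n = (5.715)²
n ≈ 32.66
Round up to the next whole number: n = 33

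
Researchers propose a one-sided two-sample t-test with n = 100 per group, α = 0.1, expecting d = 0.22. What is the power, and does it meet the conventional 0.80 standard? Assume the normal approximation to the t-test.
Power ≈ 0.61; the study is underpowered (power < 0.80)

Power calculation (two-sample t-test, normal approximation):
z_β = d · √(n/2) - z_α
z_β = 0.22 · √(100/2) - 1.282
z_β = 0.22 · 7.071 - 1.282
z_β = 0.274

Power = Φ(z_β) = Φ(0.274) ≈ 0.608

Effect size d = 0.22 is small by Cohen's convention (0.2/0.5/0.8).

Threshold: power ≥ 0.80 is conventionally adequate.
Power ≈ 0.61 → the study is underpowered (power < 0.80).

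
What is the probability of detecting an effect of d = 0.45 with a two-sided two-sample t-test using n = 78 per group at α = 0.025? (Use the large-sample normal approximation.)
Power ≈ 0.72

Power calculation (two-sample t-test, normal approximation):
z_β = d · √(n/2) - z_{α/2}
z_β = 0.45 · √(78/2) - 2.241
z_β = 0.45 · 6.245 - 2.241
z_β = 0.569

Power = Φ(z_β) = Φ(0.569) ≈ 0.715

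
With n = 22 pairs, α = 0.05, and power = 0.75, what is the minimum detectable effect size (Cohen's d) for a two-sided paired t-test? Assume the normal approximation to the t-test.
d ≈ 0.56

Minimum detectable effect (paired t-test, normal approximation):
d = (z_{α/2} + z_β) / √n
d = (1.960 + 0.674) / √22
d = 2.634 / 4.690
d ≈ 0.56

By Cohen's convention (0.2 small / 0.5 medium / 0.8 large): medium effect.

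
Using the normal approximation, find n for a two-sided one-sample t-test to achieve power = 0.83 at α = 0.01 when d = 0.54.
n = 43

Sample size formula (one-sample t-test, normal approximation):
n = ((z_{α/2} + z_β) / d)²

z_{α/2} = 2.576 (for α = 0.01, two-sided)
z_β = 0.954 (for power = 0.83)
d = 0.54

n = ((2.576 + 0.954) / 0.54)²
n = (6.537)²
n ≈ 42.73
Round up to the next whole number: n = 43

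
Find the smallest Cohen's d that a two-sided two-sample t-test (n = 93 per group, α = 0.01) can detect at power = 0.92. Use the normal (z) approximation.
d ≈ 0.58

Minimum detectable effect (two-sample t-test, normal approximation):
d = (z_{α/2} + z_β) / √(n/2)
d = (2.576 + 1.405) / √(93/2)
d = 3.981 / 6.819
d ≈ 0.58

By Cohen's convention (0.2 small / 0.5 medium / 0.8 large): medium effect.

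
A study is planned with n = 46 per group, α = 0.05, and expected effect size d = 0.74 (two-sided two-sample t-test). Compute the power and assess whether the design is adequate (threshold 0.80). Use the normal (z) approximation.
Power ≈ 0.94; the study is adequately powered (power ≥ 0.80)

Power calculation (two-sample t-test, normal approximation):
z_β = d · √(n/2) - z_{α/2}
z_β = 0.74 · √(46/2) - 1.960
z_β = 0.74 · 4.796 - 1.960
z_β = 1.589

Power = Φ(z_β) = Φ(1.589) ≈ 0.944

Effect size d = 0.74 is medium by Cohen's convention (0.2/0.5/0.8).

Threshold: power ≥ 0.80 is conventionally adequate.
Power ≈ 0.94 → the study is adequately powered (power ≥ 0.80).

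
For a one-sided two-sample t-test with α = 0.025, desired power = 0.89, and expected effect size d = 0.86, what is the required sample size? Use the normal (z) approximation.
n = 28 per group

Sample size formula (two-sample t-test, normal approximation):
n = 2 · ((z_α + z_β) / d)²

z_α = 1.960 (for α = 0.025, one-sided)
z_β = 1.227 (for power = 0.89)
d = 0.86

n = 2 · ((1.960 + 1.227) / 0.86)²
n = 2 · (3.706)²
n ≈ 27.47
Round up to the next whole number: n = 28 per group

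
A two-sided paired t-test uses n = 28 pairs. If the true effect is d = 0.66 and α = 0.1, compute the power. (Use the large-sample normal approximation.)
Power ≈ 0.97

Power calculation (paired t-test, normal approximation):
z_β = d · √n - z_{α/2}
z_β = 0.66 · √28 - 1.645
z_β = 0.66 · 5.292 - 1.645
z_β = 1.848

Power = Φ(z_β) = Φ(1.848) ≈ 0.968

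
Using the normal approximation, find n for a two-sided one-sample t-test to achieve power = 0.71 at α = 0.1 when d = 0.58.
n = 15

Sample size formula (one-sample t-test, normal approximation):
n = ((z_{α/2} + z_β) / d)²

z_{α/2} = 1.645 (for α = 0.1, two-sided)
z_β = 0.553 (for power = 0.71)
d = 0.58

n = ((1.645 + 0.553) / 0.58)²
n = (3.790)²
n ≈ 14.36
Round up to the next whole number: n = 15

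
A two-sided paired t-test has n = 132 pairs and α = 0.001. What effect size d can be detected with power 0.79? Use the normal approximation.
d ≈ 0.36

Minimum detectable effect (paired t-test, normal approximation):
d = (z_{α/2} + z_β) / √n
d = (3.291 + 0.806) / √132
d = 4.097 / 11.489
d ≈ 0.36

By Cohen's convention (0.2 small / 0.5 medium / 0.8 large): small effect.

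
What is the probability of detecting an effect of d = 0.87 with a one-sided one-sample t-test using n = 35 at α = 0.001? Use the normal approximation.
Power ≈ 0.98

Power calculation (one-sample t-test, normal approximation):
z_β = d · √n - z_α
z_β = 0.87 · √35 - 3.090
z_β = 0.87 · 5.916 - 3.090
z_β = 2.057

Power = Φ(z_β) = Φ(2.057) ≈ 0.980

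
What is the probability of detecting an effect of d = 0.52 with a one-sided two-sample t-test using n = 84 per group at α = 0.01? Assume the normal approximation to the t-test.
Power ≈ 0.85

Power calculation (two-sample t-test, normal approximation):
z_β = d · √(n/2) - z_α
z_β = 0.52 · √(84/2) - 2.326
z_β = 0.52 · 6.481 - 2.326
z_β = 1.044

Power = Φ(z_β) = Φ(1.044) ≈ 0.852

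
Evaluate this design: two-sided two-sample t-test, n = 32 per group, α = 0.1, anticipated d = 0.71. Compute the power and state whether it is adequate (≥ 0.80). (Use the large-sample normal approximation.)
Power ≈ 0.88; the study is adequately powered (power ≥ 0.80)

Power calculation (two-sample t-test, normal approximation):
z_β = d · √(n/2) - z_{α/2}
z_β = 0.71 · √(32/2) - 1.645
z_β = 0.71 · 4.000 - 1.645
z_β = 1.195

Power = Φ(z_β) = Φ(1.195) ≈ 0.884

Effect size d = 0.71 is medium by Cohen's convention (0.2/0.5/0.8).

Threshold: power ≥ 0.80 is conventionally adequate.
Power ≈ 0.88 → the study is adequately powered (power ≥ 0.80).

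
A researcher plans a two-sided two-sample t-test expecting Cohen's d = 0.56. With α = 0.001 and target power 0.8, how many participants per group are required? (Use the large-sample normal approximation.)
n = 109 per group

Sample size formula (two-sample t-test, normal approximation):
n = 2 · ((z_{α/2} + z_β) / d)²

z_{α/2} = 3.291 (for α = 0.001, two-sided)
z_β = 0.842 (for power = 0.8)
d = 0.56

n = 2 · ((3.291 + 0.842) / 0.56)²
n = 2 · (7.380)²
n ≈ 108.93
Round up to the next whole number: n = 109 per group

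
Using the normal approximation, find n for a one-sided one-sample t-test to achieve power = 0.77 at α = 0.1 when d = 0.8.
n = 7

Sample size formula (one-sample t-test, normal approximation):
n = ((z_α + z_β) / d)²

z_α = 1.282 (for α = 0.1, one-sided)
z_β = 0.739 (for power = 0.77)
d = 0.8

n = ((1.282 + 0.739) / 0.8)²
n = (2.526)²
n ≈ 6.38
Round up to the next whole number: n = 7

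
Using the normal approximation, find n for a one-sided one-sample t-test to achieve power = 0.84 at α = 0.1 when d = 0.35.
n = 43

Sample size formula (one-sample t-test, normal approximation):
n = ((z_α + z_β) / d)²

z_α = 1.282 (for α = 0.1, one-sided)
z_β = 0.994 (for power = 0.84)
d = 0.35

n = ((1.282 + 0.994) / 0.35)²
n = (6.503)²
n ≈ 42.29
Round up to the next whole number: n = 43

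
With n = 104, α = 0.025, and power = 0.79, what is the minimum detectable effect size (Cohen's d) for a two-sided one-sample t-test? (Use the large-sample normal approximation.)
d ≈ 0.30

Minimum detectable effect (one-sample t-test, normal approximation):
d = (z_{α/2} + z_β) / √n
d = (2.241 + 0.806) / √104
d = 3.048 / 10.198
d ≈ 0.30

By Cohen's convention (0.2 small / 0.5 medium / 0.8 large): small effect.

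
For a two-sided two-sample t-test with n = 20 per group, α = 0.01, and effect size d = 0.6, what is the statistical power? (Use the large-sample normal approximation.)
Power ≈ 0.25

Power calculation (two-sample t-test, normal approximation):
z_β = d · √(n/2) - z_{α/2}
z_β = 0.6 · √(20/2) - 2.576
z_β = 0.6 · 3.162 - 2.576
z_β = -0.678

Power = Φ(z_β) = Φ(-0.678) ≈ 0.249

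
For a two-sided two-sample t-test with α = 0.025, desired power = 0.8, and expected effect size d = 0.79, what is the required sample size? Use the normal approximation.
n = 31 per group

Sample size formula (two-sample t-test, normal approximation):
n = 2 · ((z_{α/2} + z_β) / d)²

z_{α/2} = 2.241 (for α = 0.025, two-sided)
z_β = 0.842 (for power = 0.8)
d = 0.79

n = 2 · ((2.241 + 0.842) / 0.79)²
n = 2 · (3.903)²
n ≈ 30.47
Round up to the next whole number: n = 31 per group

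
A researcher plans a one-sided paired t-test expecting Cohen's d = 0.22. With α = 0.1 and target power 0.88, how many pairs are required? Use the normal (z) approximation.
n = 125 pairs

Sample size formula (paired t-test, normal approximation):
n = ((z_α + z_β) / d)²

z_α = 1.282 (for α = 0.1, one-sided)
z_β = 1.175 (for power = 0.88)
d = 0.22

n = ((1.282 + 1.175) / 0.22)²
n = (11.168)²
n ≈ 124.72
Round up to the next whole number: n = 125 pairs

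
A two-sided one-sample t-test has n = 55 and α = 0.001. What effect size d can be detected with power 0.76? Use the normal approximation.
d ≈ 0.54

Minimum detectable effect (one-sample t-test, normal approximation):
d = (z_{α/2} + z_β) / √n
d = (3.291 + 0.706) / √55
d = 3.997 / 7.416
d ≈ 0.54

By Cohen's convention (0.2 small / 0.5 medium / 0.8 large): medium effect.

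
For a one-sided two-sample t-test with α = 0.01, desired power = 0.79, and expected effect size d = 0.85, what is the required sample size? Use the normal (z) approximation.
n = 28 per group

Sample size formula (two-sample t-test, normal approximation):
n = 2 · ((z_α + z_β) / d)²

z_α = 2.326 (for α = 0.01, one-sided)
z_β = 0.806 (for power = 0.79)
d = 0.85

n = 2 · ((2.326 + 0.806) / 0.85)²
n = 2 · (3.685)²
n ≈ 27.16
Round up to the next whole number: n = 28 per group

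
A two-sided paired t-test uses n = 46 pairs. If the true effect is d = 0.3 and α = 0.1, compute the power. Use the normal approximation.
Power ≈ 0.65

Power calculation (paired t-test, normal approximation):
z_β = d · √n - z_{α/2}
z_β = 0.3 · √46 - 1.645
z_β = 0.3 · 6.782 - 1.645
z_β = 0.390

Power = Φ(z_β) = Φ(0.390) ≈ 0.652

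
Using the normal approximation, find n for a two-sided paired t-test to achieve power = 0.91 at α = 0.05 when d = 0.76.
n = 19 pairs

Sample size formula (paired t-test, normal approximation):
n = ((z_{α/2} + z_β) / d)²

z_{α/2} = 1.960 (for α = 0.05, two-sided)
z_β = 1.341 (for power = 0.91)
d = 0.76

n = ((1.960 + 1.341) / 0.76)²
n = (4.343)²
n ≈ 18.86
Round up to the next whole number: n = 19 pairs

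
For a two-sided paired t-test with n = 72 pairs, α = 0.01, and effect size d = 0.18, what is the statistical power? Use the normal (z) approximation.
Power ≈ 0.15

Power calculation (paired t-test, normal approximation):
z_β = d · √n - z_{α/2}
z_β = 0.18 · √72 - 2.576
z_β = 0.18 · 8.485 - 2.576
z_β = -1.048

Power = Φ(z_β) = Φ(-1.048) ≈ 0.147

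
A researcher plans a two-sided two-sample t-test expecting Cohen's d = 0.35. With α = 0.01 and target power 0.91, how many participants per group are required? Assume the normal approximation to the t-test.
n = 251 per group

Sample size formula (two-sample t-test, normal approximation):
n = 2 · ((z_{α/2} + z_β) / d)²

z_{α/2} = 2.576 (for α = 0.01, two-sided)
z_β = 1.341 (for power = 0.91)
d = 0.35

n = 2 · ((2.576 + 1.341) / 0.35)²
n = 2 · (11.191)²
n ≈ 250.48
Round up to the next whole number: n = 251 per group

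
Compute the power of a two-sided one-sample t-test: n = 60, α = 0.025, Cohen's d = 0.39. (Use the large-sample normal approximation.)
Power ≈ 0.78

Power calculation (one-sample t-test, normal approximation):
z_β = d · √n - z_{α/2}
z_β = 0.39 · √60 - 2.241
z_β = 0.39 · 7.746 - 2.241
z_β = 0.780

Power = Φ(z_β) = Φ(0.780) ≈ 0.782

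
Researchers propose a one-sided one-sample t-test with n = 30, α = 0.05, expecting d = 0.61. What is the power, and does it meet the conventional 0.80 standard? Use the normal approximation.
Power ≈ 0.96; the study is adequately powered (power ≥ 0.80)

Power calculation (one-sample t-test, normal approximation):
z_β = d · √n - z_α
z_β = 0.61 · √30 - 1.645
z_β = 0.61 · 5.477 - 1.645
z_β = 1.696

Power = Φ(z_β) = Φ(1.696) ≈ 0.955

Effect size d = 0.61 is medium by Cohen's convention (0.2/0.5/0.8).

Threshold: power ≥ 0.80 is conventionally adequate.
Power ≈ 0.96 → the study is adequately powered (power ≥ 0.80).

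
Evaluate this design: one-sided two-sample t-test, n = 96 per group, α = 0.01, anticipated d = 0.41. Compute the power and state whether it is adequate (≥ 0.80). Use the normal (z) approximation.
Power ≈ 0.70; the study is underpowered (power < 0.80)

Power calculation (two-sample t-test, normal approximation):
z_β = d · √(n/2) - z_α
z_β = 0.41 · √(96/2) - 2.326
z_β = 0.41 · 6.928 - 2.326
z_β = 0.514

Power = Φ(z_β) = Φ(0.514) ≈ 0.696

Effect size d = 0.41 is small by Cohen's convention (0.2/0.5/0.8).

Threshold: power ≥ 0.80 is conventionally adequate.
Power ≈ 0.70 → the study is underpowered (power < 0.80).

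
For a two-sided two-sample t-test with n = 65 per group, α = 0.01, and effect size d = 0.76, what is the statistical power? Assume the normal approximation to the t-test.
Power ≈ 0.96

Power calculation (two-sample t-test, normal approximation):
z_β = d · √(n/2) - z_{α/2}
z_β = 0.76 · √(65/2) - 2.576
z_β = 0.76 · 5.701 - 2.576
z_β = 1.757

Power = Φ(z_β) = Φ(1.757) ≈ 0.961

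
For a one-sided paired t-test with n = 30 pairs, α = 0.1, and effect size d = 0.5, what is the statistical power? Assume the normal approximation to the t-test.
Power ≈ 0.93

Power calculation (paired t-test, normal approximation):
z_β = d · √n - z_α
z_β = 0.5 · √30 - 1.282
z_β = 0.5 · 5.477 - 1.282
z_β = 1.457

Power = Φ(z_β) = Φ(1.457) ≈ 0.927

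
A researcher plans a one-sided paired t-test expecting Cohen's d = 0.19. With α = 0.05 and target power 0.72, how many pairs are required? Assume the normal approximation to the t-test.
n = 138 pairs

Sample size formula (paired t-test, normal approximation):
n = ((z_α + z_β) / d)²

z_α = 1.645 (for α = 0.05, one-sided)
z_β = 0.583 (for power = 0.72)
d = 0.19

n = ((1.645 + 0.583) / 0.19)²
n = (11.726)²
n ≈ 137.50
Round up to the next whole number: n = 138 pairs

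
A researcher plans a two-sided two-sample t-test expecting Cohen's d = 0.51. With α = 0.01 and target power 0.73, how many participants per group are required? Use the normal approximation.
n = 79 per group

Sample size formula (two-sample t-test, normal approximation):
n = 2 · ((z_{α/2} + z_β) / d)²

z_{α/2} = 2.576 (for α = 0.01, two-sided)
z_β = 0.613 (for power = 0.73)
d = 0.51

n = 2 · ((2.576 + 0.613) / 0.51)²
n = 2 · (6.253)²
n ≈ 78.20
Round up to the next whole number: n = 79 per group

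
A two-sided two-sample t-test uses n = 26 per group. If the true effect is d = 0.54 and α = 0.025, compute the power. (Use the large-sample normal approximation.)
Power ≈ 0.38

Power calculation (two-sample t-test, normal approximation):
z_β = d · √(n/2) - z_{α/2}
z_β = 0.54 · √(26/2) - 2.241
z_β = 0.54 · 3.606 - 2.241
z_β = -0.294

Power = Φ(z_β) = Φ(-0.294) ≈ 0.384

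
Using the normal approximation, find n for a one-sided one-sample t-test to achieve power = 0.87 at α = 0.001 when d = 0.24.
n = 309

Sample size formula (one-sample t-test, normal approximation):
n = ((z_α + z_β) / d)²

z_α = 3.090 (for α = 0.001, one-sided)
z_β = 1.126 (for power = 0.87)
d = 0.24

n = ((3.090 + 1.126) / 0.24)²
n = (17.567)²
n ≈ 308.60
Round up to the next whole number: n = 309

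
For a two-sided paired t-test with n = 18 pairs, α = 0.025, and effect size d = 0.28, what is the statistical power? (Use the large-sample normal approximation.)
Power ≈ 0.15

Power calculation (paired t-test, normal approximation):
z_β = d · √n - z_{α/2}
z_β = 0.28 · √18 - 2.241
z_β = 0.28 · 4.243 - 2.241
z_β = -1.053

Power = Φ(z_β) = Φ(-1.053) ≈ 0.146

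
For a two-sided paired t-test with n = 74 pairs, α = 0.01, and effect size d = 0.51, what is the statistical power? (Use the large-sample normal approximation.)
Power ≈ 0.96

Power calculation (paired t-test, normal approximation):
z_β = d · √n - z_{α/2}
z_β = 0.51 · √74 - 2.576
z_β = 0.51 · 8.602 - 2.576
z_β = 1.811

Power = Φ(z_β) = Φ(1.811) ≈ 0.965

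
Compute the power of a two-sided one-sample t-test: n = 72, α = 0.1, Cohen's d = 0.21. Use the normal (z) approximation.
Power ≈ 0.55

Power calculation (one-sample t-test, normal approximation):
z_β = d · √n - z_{α/2}
z_β = 0.21 · √72 - 1.645
z_β = 0.21 · 8.485 - 1.645
z_β = 0.137

Power = Φ(z_β) = Φ(0.137) ≈ 0.555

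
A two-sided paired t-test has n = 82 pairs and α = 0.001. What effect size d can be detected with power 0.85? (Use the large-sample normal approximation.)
d ≈ 0.48

Minimum detectable effect (paired t-test, normal approximation):
d = (z_{α/2} + z_β) / √n
d = (3.291 + 1.036) / √82
d = 4.327 / 9.055
d ≈ 0.48

By Cohen's convention (0.2 small / 0.5 medium / 0.8 large): small effect.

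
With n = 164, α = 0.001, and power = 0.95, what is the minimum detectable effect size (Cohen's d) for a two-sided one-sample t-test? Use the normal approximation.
d ≈ 0.39

Minimum detectable effect (one-sample t-test, normal approximation):
d = (z_{α/2} + z_β) / √n
d = (3.291 + 1.645) / √164
d = 4.935 / 12.806
d ≈ 0.39

By Cohen's convention (0.2 small / 0.5 medium / 0.8 large): small effect.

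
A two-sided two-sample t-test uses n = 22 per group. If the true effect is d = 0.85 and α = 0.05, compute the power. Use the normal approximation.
Power ≈ 0.80

Power calculation (two-sample t-test, normal approximation):
z_β = d · √(n/2) - z_{α/2}
z_β = 0.85 · √(22/2) - 1.960
z_β = 0.85 · 3.317 - 1.960
z_β = 0.859

Power = Φ(z_β) = Φ(0.859) ≈ 0.805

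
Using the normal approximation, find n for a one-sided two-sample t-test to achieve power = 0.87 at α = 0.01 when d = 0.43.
n = 129 per group

Sample size formula (two-sample t-test, normal approximation):
n = 2 · ((z_α + z_β) / d)²

z_α = 2.326 (for α = 0.01, one-sided)
z_β = 1.126 (for power = 0.87)
d = 0.43

n = 2 · ((2.326 + 1.126) / 0.43)²
n = 2 · (8.028)²
n ≈ 128.90
Round up to the next whole number: n = 129 per group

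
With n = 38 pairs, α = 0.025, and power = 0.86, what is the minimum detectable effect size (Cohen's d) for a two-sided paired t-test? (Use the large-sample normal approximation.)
d ≈ 0.54

Minimum detectable effect (paired t-test, normal approximation):
d = (z_{α/2} + z_β) / √n
d = (2.241 + 1.080) / √38
d = 3.322 / 6.164
d ≈ 0.54

By Cohen's convention (0.2 small / 0.5 medium / 0.8 large): medium effect.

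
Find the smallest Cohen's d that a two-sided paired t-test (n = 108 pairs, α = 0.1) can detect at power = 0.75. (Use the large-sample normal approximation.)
d ≈ 0.22

Minimum detectable effect (paired t-test, normal approximation):
d = (z_{α/2} + z_β) / √n
d = (1.645 + 0.674) / √108
d = 2.319 / 10.392
d ≈ 0.22

By Cohen's convention (0.2 small / 0.5 medium / 0.8 large): small effect.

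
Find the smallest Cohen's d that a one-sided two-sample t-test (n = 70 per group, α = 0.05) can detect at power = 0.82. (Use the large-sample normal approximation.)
d ≈ 0.43

Minimum detectable effect (two-sample t-test, normal approximation):
d = (z_α + z_β) / √(n/2)
d = (1.645 + 0.915) / √(70/2)
d = 2.560 / 5.916
d ≈ 0.43

By Cohen's convention (0.2 small / 0.5 medium / 0.8 large): small effect.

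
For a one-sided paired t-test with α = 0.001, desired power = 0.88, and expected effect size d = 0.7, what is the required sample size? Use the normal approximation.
n = 38 pairs

Sample size formula (paired t-test, normal approximation):
n = ((z_α + z_β) / d)²

z_α = 3.090 (for α = 0.001, one-sided)
z_β = 1.175 (for power = 0.88)
d = 0.7

n = ((3.090 + 1.175) / 0.7)²
n = (6.093)²
n ≈ 37.12
Round up to the next whole number: n = 38 pairs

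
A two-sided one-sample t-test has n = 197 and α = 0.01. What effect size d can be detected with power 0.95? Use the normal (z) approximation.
d ≈ 0.30

Minimum detectable effect (one-sample t-test, normal approximation):
d = (z_{α/2} + z_β) / √n
d = (2.576 + 1.645) / √197
d = 4.221 / 14.036
d ≈ 0.30

By Cohen's convention (0.2 small / 0.5 medium / 0.8 large): small effect.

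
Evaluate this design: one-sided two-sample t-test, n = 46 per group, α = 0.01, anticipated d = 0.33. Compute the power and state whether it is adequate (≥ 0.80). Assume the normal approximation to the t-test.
Power ≈ 0.23; the study is underpowered (power < 0.80)

Power calculation (two-sample t-test, normal approximation):
z_β = d · √(n/2) - z_α
z_β = 0.33 · √(46/2) - 2.326
z_β = 0.33 · 4.796 - 2.326
z_β = -0.744

Power = Φ(z_β) = Φ(-0.744) ≈ 0.229

Effect size d = 0.33 is small by Cohen's convention (0.2/0.5/0.8).

Threshold: power ≥ 0.80 is conventionally adequate.
Power ≈ 0.23 → the study is underpowered (power < 0.80).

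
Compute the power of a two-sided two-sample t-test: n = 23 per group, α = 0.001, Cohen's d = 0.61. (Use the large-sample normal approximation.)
Power ≈ 0.11

Power calculation (two-sample t-test, normal approximation):
z_β = d · √(n/2) - z_{α/2}
z_β = 0.61 · √(23/2) - 3.291
z_β = 0.61 · 3.391 - 3.291
z_β = -1.222

Power = Φ(z_β) = Φ(-1.222) ≈ 0.111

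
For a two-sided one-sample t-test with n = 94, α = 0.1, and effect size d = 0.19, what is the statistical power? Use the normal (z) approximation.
Power ≈ 0.58

Power calculation (one-sample t-test, normal approximation):
z_β = d · √n - z_{α/2}
z_β = 0.19 · √94 - 1.645
z_β = 0.19 · 9.695 - 1.645
z_β = 0.197

Power = Φ(z_β) = Φ(0.197) ≈ 0.578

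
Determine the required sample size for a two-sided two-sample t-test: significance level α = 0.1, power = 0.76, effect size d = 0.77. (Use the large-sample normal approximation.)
n = 19 per group

Sample size formula (two-sample t-test, normal approximation):
n = 2 · ((z_{α/2} + z_β) / d)²

z_{α/2} = 1.645 (for α = 0.1, two-sided)
z_β = 0.706 (for power = 0.76)
d = 0.77

n = 2 · ((1.645 + 0.706) / 0.77)²
n = 2 · (3.053)²
n ≈ 18.64
Round up to the next whole number: n = 19 per group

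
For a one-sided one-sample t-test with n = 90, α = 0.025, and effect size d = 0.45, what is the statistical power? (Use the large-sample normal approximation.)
Power ≈ 0.99

Power calculation (one-sample t-test, normal approximation):
z_β = d · √n - z_α
z_β = 0.45 · √90 - 1.960
z_β = 0.45 · 9.487 - 1.960
z_β = 2.309

Power = Φ(z_β) = Φ(2.309) ≈ 0.990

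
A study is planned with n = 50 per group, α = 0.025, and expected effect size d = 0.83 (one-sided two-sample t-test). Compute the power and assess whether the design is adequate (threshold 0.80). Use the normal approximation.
Power ≈ 0.99; the study is adequately powered (power ≥ 0.80)

Power calculation (two-sample t-test, normal approximation):
z_β = d · √(n/2) - z_α
z_β = 0.83 · √(50/2) - 1.960
z_β = 0.83 · 5.000 - 1.960
z_β = 2.190

Power = Φ(z_β) = Φ(2.190) ≈ 0.986

Effect size d = 0.83 is large by Cohen's convention (0.2/0.5/0.8).

Threshold: power ≥ 0.80 is conventionally adequate.
Power ≈ 0.99 → the study is adequately powered (power ≥ 0.80).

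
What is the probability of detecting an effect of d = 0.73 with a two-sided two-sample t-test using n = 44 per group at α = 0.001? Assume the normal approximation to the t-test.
Power ≈ 0.55

Power calculation (two-sample t-test, normal approximation):
z_β = d · √(n/2) - z_{α/2}
z_β = 0.73 · √(44/2) - 3.291
z_β = 0.73 · 4.690 - 3.291
z_β = 0.133

Power = Φ(z_β) = Φ(0.133) ≈ 0.553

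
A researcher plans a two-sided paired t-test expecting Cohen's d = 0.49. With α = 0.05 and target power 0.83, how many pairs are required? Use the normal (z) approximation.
n = 36 pairs

Sample size formula (paired t-test, normal approximation):
n = ((z_{α/2} + z_β) / d)²

z_{α/2} = 1.960 (for α = 0.05, two-sided)
z_β = 0.954 (for power = 0.83)
d = 0.49

n = ((1.960 + 0.954) / 0.49)²
n = (5.947)²
n ≈ 35.37
Round up to the next whole number: n = 36 pairs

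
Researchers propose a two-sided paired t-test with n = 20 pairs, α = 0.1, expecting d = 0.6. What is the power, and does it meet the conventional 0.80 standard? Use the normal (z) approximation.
Power ≈ 0.85; the study is adequately powered (power ≥ 0.80)

Power calculation (paired t-test, normal approximation):
z_β = d · √n - z_{α/2}
z_β = 0.6 · √20 - 1.645
z_β = 0.6 · 4.472 - 1.645
z_β = 1.038

Power = Φ(z_β) = Φ(1.038) ≈ 0.850

Effect size d = 0.6 is medium by Cohen's convention (0.2/0.5/0.8).

Threshold: power ≥ 0.80 is conventionally adequate.
Power ≈ 0.85 → the study is adequately powered (power ≥ 0.80).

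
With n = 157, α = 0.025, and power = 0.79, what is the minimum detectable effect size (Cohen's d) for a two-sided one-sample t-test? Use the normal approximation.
d ≈ 0.24

Minimum detectable effect (one-sample t-test, normal approximation):
d = (z_{α/2} + z_β) / √n
d = (2.241 + 0.806) / √157
d = 3.048 / 12.530
d ≈ 0.24

By Cohen's convention (0.2 small / 0.5 medium / 0.8 large): small effect.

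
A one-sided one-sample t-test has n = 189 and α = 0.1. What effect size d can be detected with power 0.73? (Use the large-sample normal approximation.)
d ≈ 0.14

Minimum detectable effect (one-sample t-test, normal approximation):
d = (z_α + z_β) / √n
d = (1.282 + 0.613) / √189
d = 1.894 / 13.748
d ≈ 0.14

By Cohen's convention (0.2 small / 0.5 medium / 0.8 large): very small effect.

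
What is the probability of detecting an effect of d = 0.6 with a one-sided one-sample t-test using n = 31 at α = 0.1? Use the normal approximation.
Power ≈ 0.98

Power calculation (one-sample t-test, normal approximation):
z_β = d · √n - z_α
z_β = 0.6 · √31 - 1.282
z_β = 0.6 · 5.568 - 1.282
z_β = 2.059

Power = Φ(z_β) = Φ(2.059) ≈ 0.980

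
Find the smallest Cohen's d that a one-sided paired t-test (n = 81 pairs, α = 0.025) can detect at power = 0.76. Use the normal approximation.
d ≈ 0.30

Minimum detectable effect (paired t-test, normal approximation):
d = (z_α + z_β) / √n
d = (1.960 + 0.706) / √81
d = 2.666 / 9.000
d ≈ 0.30

By Cohen's convention (0.2 small / 0.5 medium / 0.8 large): small effect.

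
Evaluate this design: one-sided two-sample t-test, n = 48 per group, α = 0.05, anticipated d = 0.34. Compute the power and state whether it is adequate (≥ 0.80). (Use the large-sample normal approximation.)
Power ≈ 0.51; the study is underpowered (power < 0.80)

Power calculation (two-sample t-test, normal approximation):
z_β = d · √(n/2) - z_α
z_β = 0.34 · √(48/2) - 1.645
z_β = 0.34 · 4.899 - 1.645
z_β = 0.021

Power = Φ(z_β) = Φ(0.021) ≈ 0.508

Effect size d = 0.34 is small by Cohen's convention (0.2/0.5/0.8).

Threshold: power ≥ 0.80 is conventionally adequate.
Power ≈ 0.51 → the study is underpowered (power < 0.80).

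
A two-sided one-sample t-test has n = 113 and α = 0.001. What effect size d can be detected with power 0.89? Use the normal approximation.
d ≈ 0.42

Minimum detectable effect (one-sample t-test, normal approximation):
d = (z_{α/2} + z_β) / √n
d = (3.291 + 1.227) / √113
d = 4.517 / 10.630
d ≈ 0.42

By Cohen's convention (0.2 small / 0.5 medium / 0.8 large): small effect.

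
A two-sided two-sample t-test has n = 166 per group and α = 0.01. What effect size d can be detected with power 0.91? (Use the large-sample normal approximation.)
d ≈ 0.43

Minimum detectable effect (two-sample t-test, normal approximation):
d = (z_{α/2} + z_β) / √(n/2)
d = (2.576 + 1.341) / √(166/2)
d = 3.917 / 9.110
d ≈ 0.43

By Cohen's convention (0.2 small / 0.5 medium / 0.8 large): small effect.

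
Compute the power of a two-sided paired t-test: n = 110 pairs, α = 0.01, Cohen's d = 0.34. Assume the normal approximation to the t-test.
Power ≈ 0.84

Power calculation (paired t-test, normal approximation):
z_β = d · √n - z_{α/2}
z_β = 0.34 · √110 - 2.576
z_β = 0.34 · 10.488 - 2.576
z_β = 0.990

Power = Φ(z_β) = Φ(0.990) ≈ 0.839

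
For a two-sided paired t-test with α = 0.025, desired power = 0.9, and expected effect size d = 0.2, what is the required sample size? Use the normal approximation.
n = 311 pairs

Sample size formula (paired t-test, normal approximation):
n = ((z_{α/2} + z_β) / d)²

z_{α/2} = 2.241 (for α = 0.025, two-sided)
z_β = 1.282 (for power = 0.9)
d = 0.2

n = ((2.241 + 1.282) / 0.2)²
n = (17.615)²
n ≈ 310.29
Round up to the next whole number: n = 311 pairs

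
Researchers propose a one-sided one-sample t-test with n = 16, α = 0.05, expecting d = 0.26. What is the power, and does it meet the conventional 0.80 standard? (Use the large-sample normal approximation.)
Power ≈ 0.27; the study is underpowered (power < 0.80)

Power calculation (one-sample t-test, normal approximation):
z_β = d · √n - z_α
z_β = 0.26 · √16 - 1.645
z_β = 0.26 · 4.000 - 1.645
z_β = -0.605

Power = Φ(z_β) = Φ(-0.605) ≈ 0.273

Effect size d = 0.26 is small by Cohen's convention (0.2/0.5/0.8).

Threshold: power ≥ 0.80 is conventionally adequate.
Power ≈ 0.27 → the study is underpowered (power < 0.80).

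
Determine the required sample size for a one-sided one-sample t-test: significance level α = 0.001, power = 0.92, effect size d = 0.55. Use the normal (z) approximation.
n = 67

Sample size formula (one-sample t-test, normal approximation):
n = ((z_α + z_β) / d)²

z_α = 3.090 (for α = 0.001, one-sided)
z_β = 1.405 (for power = 0.92)
d = 0.55

n = ((3.090 + 1.405) / 0.55)²
n = (8.173)²
n ≈ 66.80
Round up to the next whole number: n = 67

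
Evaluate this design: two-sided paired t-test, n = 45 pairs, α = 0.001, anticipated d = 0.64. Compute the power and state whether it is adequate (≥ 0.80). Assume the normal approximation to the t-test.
Power ≈ 0.84; the study is adequately powered (power ≥ 0.80)

Power calculation (paired t-test, normal approximation):
z_β = d · √n - z_{α/2}
z_β = 0.64 · √45 - 3.291
z_β = 0.64 · 6.708 - 3.291
z_β = 1.003

Power = Φ(z_β) = Φ(1.003) ≈ 0.842

Effect size d = 0.64 is medium by Cohen's convention (0.2/0.5/0.8).

Threshold: power ≥ 0.80 is conventionally adequate.
Power ≈ 0.84 → the study is adequately powered (power ≥ 0.80).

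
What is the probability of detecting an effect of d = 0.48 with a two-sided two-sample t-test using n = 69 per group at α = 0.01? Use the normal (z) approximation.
Power ≈ 0.60

Power calculation (two-sample t-test, normal approximation):
z_β = d · √(n/2) - z_{α/2}
z_β = 0.48 · √(69/2) - 2.576
z_β = 0.48 · 5.874 - 2.576
z_β = 0.244

Power = Φ(z_β) = Φ(0.244) ≈ 0.596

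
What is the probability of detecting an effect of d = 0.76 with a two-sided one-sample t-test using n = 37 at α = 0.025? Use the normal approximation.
Power ≈ 0.99

Power calculation (one-sample t-test, normal approximation):
z_β = d · √n - z_{α/2}
z_β = 0.76 · √37 - 2.241
z_β = 0.76 · 6.083 - 2.241
z_β = 2.381

Power = Φ(z_β) = Φ(2.381) ≈ 0.991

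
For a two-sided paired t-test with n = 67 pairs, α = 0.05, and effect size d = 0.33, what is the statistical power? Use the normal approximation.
Power ≈ 0.77

Power calculation (paired t-test, normal approximation):
z_β = d · √n - z_{α/2}
z_β = 0.33 · √67 - 1.960
z_β = 0.33 · 8.185 - 1.960
z_β = 0.741

Power = Φ(z_β) = Φ(0.741) ≈ 0.771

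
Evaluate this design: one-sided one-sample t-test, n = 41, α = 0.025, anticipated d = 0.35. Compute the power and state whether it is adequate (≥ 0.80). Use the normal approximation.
Power ≈ 0.61; the study is underpowered (power < 0.80)

Power calculation (one-sample t-test, normal approximation):
z_β = d · √n - z_α
z_β = 0.35 · √41 - 1.960
z_β = 0.35 · 6.403 - 1.960
z_β = 0.281

Power = Φ(z_β) = Φ(0.281) ≈ 0.611

Effect size d = 0.35 is small by Cohen's convention (0.2/0.5/0.8).

Threshold: power ≥ 0.80 is conventionally adequate.
Power ≈ 0.61 → the study is underpowered (power < 0.80).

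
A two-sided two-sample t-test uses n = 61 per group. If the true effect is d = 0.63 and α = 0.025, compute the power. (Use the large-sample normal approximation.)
Power ≈ 0.89

Power calculation (two-sample t-test, normal approximation):
z_β = d · √(n/2) - z_{α/2}
z_β = 0.63 · √(61/2) - 2.241
z_β = 0.63 · 5.523 - 2.241
z_β = 1.238

Power = Φ(z_β) = Φ(1.238) ≈ 0.892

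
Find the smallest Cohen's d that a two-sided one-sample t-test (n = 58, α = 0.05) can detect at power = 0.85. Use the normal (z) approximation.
d ≈ 0.39

Minimum detectable effect (one-sample t-test, normal approximation):
d = (z_{α/2} + z_β) / √n
d = (1.960 + 1.036) / √58
d = 2.996 / 7.616
d ≈ 0.39

By Cohen's convention (0.2 small / 0.5 medium / 0.8 large): small effect.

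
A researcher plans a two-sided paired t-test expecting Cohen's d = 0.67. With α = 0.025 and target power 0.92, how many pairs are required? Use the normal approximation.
n = 30 pairs

Sample size formula (paired t-test, normal approximation):
n = ((z_{α/2} + z_β) / d)²

z_{α/2} = 2.241 (for α = 0.025, two-sided)
z_β = 1.405 (for power = 0.92)
d = 0.67

n = ((2.241 + 1.405) / 0.67)²
n = (5.442)²
n ≈ 29.62
Round up to the next whole number: n = 30 pairs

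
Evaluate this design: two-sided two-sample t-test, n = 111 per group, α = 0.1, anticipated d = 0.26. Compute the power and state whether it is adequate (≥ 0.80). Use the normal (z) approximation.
Power ≈ 0.61; the study is underpowered (power < 0.80)

Power calculation (two-sample t-test, normal approximation):
z_β = d · √(n/2) - z_{α/2}
z_β = 0.26 · √(111/2) - 1.645
z_β = 0.26 · 7.450 - 1.645
z_β = 0.292

Power = Φ(z_β) = Φ(0.292) ≈ 0.615

Effect size d = 0.26 is small by Cohen's convention (0.2/0.5/0.8).

Threshold: power ≥ 0.80 is conventionally adequate.
Power ≈ 0.61 → the study is underpowered (power < 0.80).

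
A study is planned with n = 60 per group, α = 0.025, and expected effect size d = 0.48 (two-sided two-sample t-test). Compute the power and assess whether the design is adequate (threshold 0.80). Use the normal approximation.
Power ≈ 0.65; the study is underpowered (power < 0.80)

Power calculation (two-sample t-test, normal approximation):
z_β = d · √(n/2) - z_{α/2}
z_β = 0.48 · √(60/2) - 2.241
z_β = 0.48 · 5.477 - 2.241
z_β = 0.388

Power = Φ(z_β) = Φ(0.388) ≈ 0.651

Effect size d = 0.48 is small by Cohen's convention (0.2/0.5/0.8).

Threshold: power ≥ 0.80 is conventionally adequate.
Power ≈ 0.65 → the study is underpowered (power < 0.80).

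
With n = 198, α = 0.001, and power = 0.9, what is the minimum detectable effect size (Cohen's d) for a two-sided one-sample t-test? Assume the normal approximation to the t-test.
d ≈ 0.32

Minimum detectable effect (one-sample t-test, normal approximation):
d = (z_{α/2} + z_β) / √n
d = (3.291 + 1.282) / √198
d = 4.572 / 14.071
d ≈ 0.32

By Cohen's convention (0.2 small / 0.5 medium / 0.8 large): small effect.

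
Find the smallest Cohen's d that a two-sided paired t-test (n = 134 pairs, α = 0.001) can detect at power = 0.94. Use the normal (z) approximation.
d ≈ 0.42

Minimum detectable effect (paired t-test, normal approximation):
d = (z_{α/2} + z_β) / √n
d = (3.291 + 1.555) / √134
d = 4.845 / 11.576
d ≈ 0.42

By Cohen's convention (0.2 small / 0.5 medium / 0.8 large): small effect.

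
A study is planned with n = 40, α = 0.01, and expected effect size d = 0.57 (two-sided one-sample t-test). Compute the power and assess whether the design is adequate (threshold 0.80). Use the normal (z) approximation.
Power ≈ 0.85; the study is adequately powered (power ≥ 0.80)

Power calculation (one-sample t-test, normal approximation):
z_β = d · √n - z_{α/2}
z_β = 0.57 · √40 - 2.576
z_β = 0.57 · 6.325 - 2.576
z_β = 1.029

Power = Φ(z_β) = Φ(1.029) ≈ 0.848

Effect size d = 0.57 is medium by Cohen's convention (0.2/0.5/0.8).

Threshold: power ≥ 0.80 is conventionally adequate.
Power ≈ 0.85 → the study is adequately powered (power ≥ 0.80).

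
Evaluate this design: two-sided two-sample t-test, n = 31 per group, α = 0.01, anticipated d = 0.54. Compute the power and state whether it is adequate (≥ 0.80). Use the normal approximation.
Power ≈ 0.33; the study is underpowered (power < 0.80)

Power calculation (two-sample t-test, normal approximation):
z_β = d · √(n/2) - z_{α/2}
z_β = 0.54 · √(31/2) - 2.576
z_β = 0.54 · 3.937 - 2.576
z_β = -0.450

Power = Φ(z_β) = Φ(-0.450) ≈ 0.326

Effect size d = 0.54 is medium by Cohen's convention (0.2/0.5/0.8).

Threshold: power ≥ 0.80 is conventionally adequate.
Power ≈ 0.33 → the study is underpowered (power < 0.80).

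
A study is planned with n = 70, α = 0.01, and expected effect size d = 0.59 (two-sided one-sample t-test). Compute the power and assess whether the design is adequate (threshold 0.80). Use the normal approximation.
Power ≈ 0.99; the study is adequately powered (power ≥ 0.80)

Power calculation (one-sample t-test, normal approximation):
z_β = d · √n - z_{α/2}
z_β = 0.59 · √70 - 2.576
z_β = 0.59 · 8.367 - 2.576
z_β = 2.360

Power = Φ(z_β) = Φ(2.360) ≈ 0.991

Effect size d = 0.59 is medium by Cohen's convention (0.2/0.5/0.8).

Threshold: power ≥ 0.80 is conventionally adequate.
Power ≈ 0.99 → the study is adequately powered (power ≥ 0.80).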